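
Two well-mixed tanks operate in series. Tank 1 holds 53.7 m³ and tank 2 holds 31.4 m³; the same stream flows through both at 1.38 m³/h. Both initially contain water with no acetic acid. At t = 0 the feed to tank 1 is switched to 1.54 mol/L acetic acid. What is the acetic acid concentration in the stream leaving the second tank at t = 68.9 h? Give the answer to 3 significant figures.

Each tank obeys Vᵢ dCᵢ/dt = Q(Cᵢ₋₁ − Cᵢ), so τᵢ = Vᵢ/Q.
τ₁ = 53.7/1.38 = 38.913 h; τ₂ = 31.4/1.38 = 22.754 h.
Solving the cascade with C₁(0)=C₂(0)=0 gives C₂(t) = C_in[1 − (τ₁ e^(−t/τ₁) − τ₂ e^(−t/τ₂))/(τ₁ − τ₂)].
At t = 68.9: e^(−t/τ₁) = 0.17023, e^(−t/τ₂) = 0.048408.
C₂ = 1.54·[1 − (38.913·0.17023 − 22.754·0.048408)/(16.159)] = 1.54·0.65824 = 1.0137 mol/L.

1.01 mol/L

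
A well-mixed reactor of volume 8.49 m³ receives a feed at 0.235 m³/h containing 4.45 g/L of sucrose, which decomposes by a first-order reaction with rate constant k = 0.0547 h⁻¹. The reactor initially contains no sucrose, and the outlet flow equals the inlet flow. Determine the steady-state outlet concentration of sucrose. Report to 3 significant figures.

1.50 g/L

Accumulation = in − out − consumed: V dC/dt = Q C_in − Q C − k V C.
At steady state: 0 = Q C_in − (Q + kV) C_ss, so C_ss = Q C_in/(Q + kV).
C_ss = 0.235·4.45/(0.235 + 0.0547·8.49) = 1.0457/0.69940 = 1.4952 g/L.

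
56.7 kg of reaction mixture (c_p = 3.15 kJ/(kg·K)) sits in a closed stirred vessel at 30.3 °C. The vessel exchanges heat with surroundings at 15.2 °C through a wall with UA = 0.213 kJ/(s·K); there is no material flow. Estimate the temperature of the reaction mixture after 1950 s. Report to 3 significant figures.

M c_p dT/dt = −UA(T − T_amb).
dT/dt = (T_ss − T)/τ with T_ss = T_amb = 15.200 °C, τ = M c_p/UA = 56.7·3.15/0.213 = 838.52 s.
Solution: T(t) = T_ss + (T₀ − T_ss) e^(−t/τ).
T(1950) = 15.200 + (15.100)·0.097732 = 16.676 °C.

16.7 °C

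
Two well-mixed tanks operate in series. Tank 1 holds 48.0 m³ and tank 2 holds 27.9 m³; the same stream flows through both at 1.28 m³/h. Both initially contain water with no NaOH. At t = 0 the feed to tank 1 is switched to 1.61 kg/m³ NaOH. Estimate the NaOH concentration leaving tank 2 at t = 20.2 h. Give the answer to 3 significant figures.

Species balance on tank i: dCᵢ/dt = (Cᵢ₋₁ − Cᵢ)/τᵢ with τᵢ = Vᵢ/Q.
τ₁ = 48.0/1.28 = 37.500 h; τ₂ = 27.9/1.28 = 21.797 h.
Solving the cascade with C₁(0)=C₂(0)=0 gives C₂(t) = C_in[1 − (τ₁ e^(−t/τ₁) − τ₂ e^(−t/τ₂))/(τ₁ − τ₂)].
At t = 20.2: e^(−t/τ₁) = 0.58353, e^(−t/τ₂) = 0.39584.
C₂ = 1.61·[1 − (37.500·0.58353 − 21.797·0.39584)/(15.703)] = 1.61·0.15596 = 0.25109 kg/m³.

0.251 kg/m³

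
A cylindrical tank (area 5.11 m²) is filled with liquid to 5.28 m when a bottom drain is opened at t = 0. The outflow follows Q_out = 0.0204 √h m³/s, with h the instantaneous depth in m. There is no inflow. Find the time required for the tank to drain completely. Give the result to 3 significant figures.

1150 s

With no inflow, A dh/dt = −0.0204 √h.
∫ h^(−1/2) dh = −(0.0204/A) ∫ dt, giving 2√h = 2√h₀ − (0.0204/A) t.
Set h = 0: 2√h₀ = (0.0204/A) t_empty ⇒ t_empty = 2A√h₀/0.0204.
t_empty = 2·5.11·√5.28/0.0204 = 10.220·2.2978/0.0204 = 1151.2 s.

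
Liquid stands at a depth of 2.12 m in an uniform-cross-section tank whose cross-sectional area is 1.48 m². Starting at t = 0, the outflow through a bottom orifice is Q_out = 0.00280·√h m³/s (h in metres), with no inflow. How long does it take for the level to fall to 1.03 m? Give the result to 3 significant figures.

With no inflow, A dh/dt = −0.00280 √h.
Separate and integrate: 2(√h − √h₀) = −(0.00280/A) t.
t = 2A(√h₀ − √h)/0.00280 = 2·1.48·(√2.12 − √1.03)/0.00280
  = 2.9600 × (1.4560 − 1.0149) / 0.00280 = 466.34 s.

466 s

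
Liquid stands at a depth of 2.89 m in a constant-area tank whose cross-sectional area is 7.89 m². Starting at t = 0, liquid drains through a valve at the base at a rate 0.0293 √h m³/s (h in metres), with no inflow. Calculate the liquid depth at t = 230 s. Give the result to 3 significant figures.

1.62 m

With no inflow, A dh/dt = −0.0293 √h.
This is separable: 2 d(√h)/dt = −0.0293/A, so √h = √h₀ − (0.0293/(2A)) t.
√h = √2.89 − 0.0293·230/(2·7.89) = 1.7000 − 0.42706 = 1.2729.
h = 1.2729² = 1.6204 m.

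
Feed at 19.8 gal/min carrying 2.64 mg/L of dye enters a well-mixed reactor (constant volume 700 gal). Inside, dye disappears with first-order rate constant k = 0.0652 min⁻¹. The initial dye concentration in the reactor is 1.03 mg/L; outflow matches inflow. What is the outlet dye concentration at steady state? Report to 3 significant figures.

Accumulation = in − out − consumed: V dC/dt = Q C_in − Q C − k V C.
Steady state (dC/dt = 0): C_ss = Q C_in/(Q + kV) = C_in/(1 + kV/Q).
C_ss = 19.8·2.64/(19.8 + 0.0652·700) = 52.272/65.440 = 0.79878 mg/L.

0.799 mg/L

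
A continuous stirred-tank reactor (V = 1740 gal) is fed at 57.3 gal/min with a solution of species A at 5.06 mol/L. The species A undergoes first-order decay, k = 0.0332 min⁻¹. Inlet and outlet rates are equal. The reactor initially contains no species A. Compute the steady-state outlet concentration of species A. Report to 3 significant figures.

Accumulation = in − out − consumed: V dC/dt = Q C_in − Q C − k V C.
At steady state: 0 = Q C_in − (Q + kV) C_ss, so C_ss = Q C_in/(Q + kV).
C_ss = 57.3·5.06/(57.3 + 0.0332·1740) = 289.94/115.07 = 2.5197 mol/L.

2.52 mol/L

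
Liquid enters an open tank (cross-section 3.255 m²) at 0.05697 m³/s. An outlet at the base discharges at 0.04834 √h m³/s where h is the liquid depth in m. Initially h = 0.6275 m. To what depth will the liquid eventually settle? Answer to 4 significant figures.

1.389 m

A dh/dt = Q_in − 0.04834 √h. Steady state requires inflow = outflow:
Q_in = 0.04834 √h_ss ⇒ √h_ss = 0.05697/0.04834 = 1.17853.
h_ss = 1.17853² = 1.38893 m. (Since h₀ = 0.6275 m < h_ss, the level will rise toward this value.)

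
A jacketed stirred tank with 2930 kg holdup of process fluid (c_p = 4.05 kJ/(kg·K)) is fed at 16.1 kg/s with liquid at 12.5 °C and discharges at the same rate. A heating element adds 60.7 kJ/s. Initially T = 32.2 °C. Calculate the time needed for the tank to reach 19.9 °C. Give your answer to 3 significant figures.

Heat balance on the well-mixed liquid: M c_p dT/dt = ṁ c_p (T_in − T) + 60.7.
τ = M/ṁ = 181.99 s; T_ss = T_in + Q̇/(ṁ c_p) = 13.431 °C.
T(t) = T_ss + (T₀ − T_ss) e^(−t/τ). Set T = 19.9:
e^(−t/τ) = (19.9 − 13.431)/(32.2 − 13.431) = 0.34467
t = −181.99 · ln(0.34467) = 193.85 s.

194 s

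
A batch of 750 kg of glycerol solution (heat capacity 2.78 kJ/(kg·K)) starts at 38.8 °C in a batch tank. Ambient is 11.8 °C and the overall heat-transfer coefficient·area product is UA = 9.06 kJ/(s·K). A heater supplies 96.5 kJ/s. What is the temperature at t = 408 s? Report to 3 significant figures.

Unsteady energy balance on the tank contents: M c_p dT/dt = −UA(T − T_amb) + Q̇.
dT/dt = (T_ss − T)/τ with T_ss = T_amb + Q̇/UA = 11.8 + 96.5/9.06 = 22.451 °C, τ = M c_p/UA = 750·2.78/9.06 = 230.13 s.
Solution: T(t) = T_ss + (T₀ − T_ss) e^(−t/τ).
T(408) = 22.451 + (16.349)·0.16984 = 25.228 °C.

25.2 °C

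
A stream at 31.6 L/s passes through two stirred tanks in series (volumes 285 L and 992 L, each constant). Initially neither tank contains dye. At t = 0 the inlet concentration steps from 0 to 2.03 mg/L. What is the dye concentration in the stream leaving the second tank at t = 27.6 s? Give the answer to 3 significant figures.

0.886 mg/L

Time constants: τᵢ = Vᵢ/Q for each well-mixed tank.
τ₁ = 285/31.6 = 9.0190 s; τ₂ = 992/31.6 = 31.392 s.
Solving the cascade with C₁(0)=C₂(0)=0 gives C₂(t) = C_in[1 − (τ₁ e^(−t/τ₁) − τ₂ e^(−t/τ₂))/(τ₁ − τ₂)].
At t = 27.6: e^(−t/τ₁) = 0.046878, e^(−t/τ₂) = 0.41512.
C₂ = 2.03·[1 − (9.0190·0.046878 − 31.392·0.41512)/(-22.373)] = 2.03·0.43644 = 0.88597 mg/L.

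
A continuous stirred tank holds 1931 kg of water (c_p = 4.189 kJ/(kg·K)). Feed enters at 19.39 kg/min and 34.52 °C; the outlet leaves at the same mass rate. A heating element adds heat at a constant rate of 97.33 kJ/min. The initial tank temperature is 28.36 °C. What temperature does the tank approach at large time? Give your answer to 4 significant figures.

First-law balance (no shaft work): M c_p dT/dt = ṁ c_p (T_in − T) + 97.33.
At steady state dT/dt = 0 ⇒ T_ss = T_in + Q̇/(ṁ c_p) = 34.52 + 97.33/(19.39·4.189) = 35.7183 °C.

35.72 °C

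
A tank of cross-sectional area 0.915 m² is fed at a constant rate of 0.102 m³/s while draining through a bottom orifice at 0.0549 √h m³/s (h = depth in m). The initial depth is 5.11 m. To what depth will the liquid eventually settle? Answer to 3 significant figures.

Mass balance (ρ constant): A dh/dt = Q_in − 0.0549 √h. At steady state dh/dt = 0:
Q_in = 0.0549 √h_ss ⇒ √h_ss = 0.102/0.0549 = 1.8579.
h_ss = 1.8579² = 3.4519 m. (Since h₀ = 5.11 m > h_ss, the level will fall toward this value.)

3.45 m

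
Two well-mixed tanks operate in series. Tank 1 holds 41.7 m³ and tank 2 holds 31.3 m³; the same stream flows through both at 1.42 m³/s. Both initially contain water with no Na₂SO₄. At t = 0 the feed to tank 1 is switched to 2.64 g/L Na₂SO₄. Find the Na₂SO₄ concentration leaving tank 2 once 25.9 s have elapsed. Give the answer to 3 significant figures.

0.712 g/L

Each tank obeys Vᵢ dCᵢ/dt = Q(Cᵢ₋₁ − Cᵢ), so τᵢ = Vᵢ/Q.
τ₁ = 41.7/1.42 = 29.366 s; τ₂ = 31.3/1.42 = 22.042 s.
Solving the cascade with C₁(0)=C₂(0)=0 gives C₂(t) = C_in[1 − (τ₁ e^(−t/τ₁) − τ₂ e^(−t/τ₂))/(τ₁ − τ₂)].
At t = 25.9: e^(−t/τ₁) = 0.41397, e^(−t/τ₂) = 0.30881.
C₂ = 2.64·[1 − (29.366·0.41397 − 22.042·0.30881)/(7.3239)] = 2.64·0.26956 = 0.71164 g/L.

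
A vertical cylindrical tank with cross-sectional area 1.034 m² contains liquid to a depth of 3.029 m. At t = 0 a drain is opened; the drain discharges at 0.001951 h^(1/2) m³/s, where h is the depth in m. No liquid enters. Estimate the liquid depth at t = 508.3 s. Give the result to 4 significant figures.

1.590 m

With no inflow, A dh/dt = −0.001951 √h.
This is separable: 2 d(√h)/dt = −0.001951/A, so √h = √h₀ − (0.001951/(2A)) t.
√h = √3.029 − 0.001951·508.3/(2·1.034) = 1.74040 − 0.479542 = 1.26086.
h = 1.26086² = 1.58977 m.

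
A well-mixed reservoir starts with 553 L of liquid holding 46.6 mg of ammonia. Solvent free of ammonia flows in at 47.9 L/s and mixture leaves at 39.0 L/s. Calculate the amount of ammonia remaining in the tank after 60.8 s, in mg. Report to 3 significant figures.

Total volume: dV/dt = Q_in − Q_out = 8.9000 L/s, so V(t) = 553 + 8.9000 t and V(60.8) = 1094.1 L.
Solute balance: dm/dt = 0 − Q_out C = −Q_out m/V(t).
Separate: dm/m = −Q_out dt/V(t) ⇒ ln(m/m₀) = −(Q_out/(Q_in−Q_out)) ln(V/V₀).
m = m₀ (V₀/V)^(Q_out/(Q_in−Q_out)) = 46.6 × (553/1094.1)^(4.3820) = 2.3432 mg.

2.34 mg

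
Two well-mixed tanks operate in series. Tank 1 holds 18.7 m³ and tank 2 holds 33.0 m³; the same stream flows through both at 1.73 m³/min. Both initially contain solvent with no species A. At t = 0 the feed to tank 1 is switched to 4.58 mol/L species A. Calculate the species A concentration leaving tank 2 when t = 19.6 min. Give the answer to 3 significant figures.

1.77 mol/L

Each tank obeys Vᵢ dCᵢ/dt = Q(Cᵢ₋₁ − Cᵢ), so τᵢ = Vᵢ/Q.
τ₁ = 18.7/1.73 = 10.809 min; τ₂ = 33.0/1.73 = 19.075 min.
Tank 1: C₁ = C_in(1 − e^(−t/τ₁)). Tank 2 (τ₁ ≠ τ₂): C₂ = C_in[1 − (τ₁ e^(−t/τ₁) − τ₂ e^(−t/τ₂))/(τ₁ − τ₂)].
At t = 19.6: e^(−t/τ₁) = 0.16312, e^(−t/τ₂) = 0.35790.
C₂ = 4.58·[1 − (10.809·0.16312 − 19.075·0.35790)/(-8.2659)] = 4.58·0.38740 = 1.7743 mol/L.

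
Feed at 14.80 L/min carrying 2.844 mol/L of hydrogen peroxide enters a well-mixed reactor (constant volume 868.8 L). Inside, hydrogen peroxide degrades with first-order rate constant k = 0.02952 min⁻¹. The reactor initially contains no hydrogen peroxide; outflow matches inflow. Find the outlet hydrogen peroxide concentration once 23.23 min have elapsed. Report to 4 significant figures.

0.6878 mol/L

Species balance: V dC/dt = Q C_in − Q C − k V C.
dC/dt = (Q/V) C_in − (Q/V + k) C; effective rate a = Q/V + k = 0.0170350 + 0.02952 = 0.0465550 min⁻¹.
C_ss = Q C_in/(Q + kV) = 1.04065 mol/L; C(t) = C_ss + (C₀ − C_ss) e^(−a t).
C(23.23) = 1.04065 + (-1.04065)·e^(−0.0465550·23.23) = 1.04065 + (-1.04065)·0.339096 = 0.687771 mol/L.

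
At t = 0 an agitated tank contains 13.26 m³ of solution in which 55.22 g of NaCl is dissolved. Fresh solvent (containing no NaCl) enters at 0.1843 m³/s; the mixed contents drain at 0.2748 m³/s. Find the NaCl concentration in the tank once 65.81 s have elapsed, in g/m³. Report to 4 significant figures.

1.236 g/m³

Let m(t) be the amount of NaCl. Volume: V(t) = V₀ + (Q_in − Q_out) t = 13.26 − 0.0905000 t; V(65.81) = 7.30419 m³.
Solute balance: dm/dt = 0 − Q_out C = −Q_out m/V(t).
dm/m = −Q_out dt/(V₀ − 0.0905000 t); integrating gives ln(m/m₀) = −(Q_out/(Q_in−Q_out)) ln(V/V₀).
m = m₀ (V₀/V)^(Q_out/(Q_in−Q_out)) = 55.22 × (13.26/7.30419)^(-3.03646) = 9.03108 g.
C = m/V = 9.03108/7.30419 = 1.23642 g/m³.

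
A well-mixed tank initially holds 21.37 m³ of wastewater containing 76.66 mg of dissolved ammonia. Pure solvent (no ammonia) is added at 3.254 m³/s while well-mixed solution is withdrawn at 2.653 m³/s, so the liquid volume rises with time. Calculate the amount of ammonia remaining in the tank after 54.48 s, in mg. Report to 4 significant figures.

Let m(t) be the amount of ammonia. Volume: V(t) = V₀ + (Q_in − Q_out) t = 21.37 + 0.601000 t; V(54.48) = 54.1125 m³.
Solute balance: dm/dt = 0 − Q_out C = −Q_out m/V(t).
Separate: dm/m = −Q_out dt/V(t) ⇒ ln(m/m₀) = −(Q_out/(Q_in−Q_out)) ln(V/V₀).
m = m₀ (V₀/V)^(Q_out/(Q_in−Q_out)) = 76.66 × (21.37/54.1125)^(4.41431) = 1.26890 mg.

1.269 mg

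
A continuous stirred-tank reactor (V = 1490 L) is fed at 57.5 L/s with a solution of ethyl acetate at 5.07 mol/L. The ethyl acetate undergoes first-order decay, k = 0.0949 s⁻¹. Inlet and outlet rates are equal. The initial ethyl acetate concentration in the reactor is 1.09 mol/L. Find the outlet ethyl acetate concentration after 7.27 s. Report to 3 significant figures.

Species balance: V dC/dt = Q C_in − Q C − k V C.
This is linear with rate a = Q/V + k = 0.13349 s⁻¹.
C_ss = Q C_in/(Q + kV) = 1.4657 mol/L; C(t) = C_ss + (C₀ − C_ss) e^(−a t).
C(7.27) = 1.4657 + (-0.37568)·e^(−0.13349·7.27) = 1.4657 + (-0.37568)·0.37890 = 1.3233 mol/L.

1.32 mol/L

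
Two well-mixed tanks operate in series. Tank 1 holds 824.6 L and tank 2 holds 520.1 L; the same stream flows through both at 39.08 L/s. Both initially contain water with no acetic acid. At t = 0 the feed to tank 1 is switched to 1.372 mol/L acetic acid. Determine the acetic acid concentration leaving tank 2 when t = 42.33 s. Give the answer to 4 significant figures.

Species balance on tank i: dCᵢ/dt = (Cᵢ₋₁ − Cᵢ)/τᵢ with τᵢ = Vᵢ/Q.
τ₁ = 824.6/39.08 = 21.1003 s; τ₂ = 520.1/39.08 = 13.3086 s.
Tank 1: C₁ = C_in(1 − e^(−t/τ₁)). Tank 2 (τ₁ ≠ τ₂): C₂ = C_in[1 − (τ₁ e^(−t/τ₁) − τ₂ e^(−t/τ₂))/(τ₁ − τ₂)].
At t = 42.33: e^(−t/τ₁) = 0.134508, e^(−t/τ₂) = 0.0415586.
C₂ = 1.372·[1 − (21.1003·0.134508 − 13.3086·0.0415586)/(7.79171)] = 1.372·0.706730 = 0.969634 mol/L.

0.9696 mol/L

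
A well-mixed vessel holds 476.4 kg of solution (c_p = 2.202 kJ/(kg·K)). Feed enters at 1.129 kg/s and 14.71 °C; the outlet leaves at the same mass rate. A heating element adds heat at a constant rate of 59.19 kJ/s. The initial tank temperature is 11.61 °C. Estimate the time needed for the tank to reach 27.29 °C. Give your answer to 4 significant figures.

368.8 s

Unsteady energy balance on the tank contents: M c_p dT/dt = ṁ c_p (T_in − T) + 59.19.
τ = M/ṁ = 421.966 s; T_ss = T_in + Q̇/(ṁ c_p) = 38.5188 °C.
T(t) = T_ss + (T₀ − T_ss) e^(−t/τ). Set T = 27.29:
e^(−t/τ) = (27.29 − 38.5188)/(11.61 − 38.5188) = 0.417290
t = −421.966 · ln(0.417290) = 368.787 s.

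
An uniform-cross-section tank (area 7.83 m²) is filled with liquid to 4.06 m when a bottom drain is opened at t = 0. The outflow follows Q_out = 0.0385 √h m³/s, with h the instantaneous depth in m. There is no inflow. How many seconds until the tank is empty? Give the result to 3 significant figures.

Mass balance (ρ constant): A dh/dt = −0.0385 √h.
∫ h^(−1/2) dh = −(0.0385/A) ∫ dt, giving 2√h = 2√h₀ − (0.0385/A) t.
Set h = 0: 2√h₀ = (0.0385/A) t_empty ⇒ t_empty = 2A√h₀/0.0385.
t_empty = 2·7.83·√4.06/0.0385 = 15.660·2.0149/0.0385 = 819.59 s.

820 s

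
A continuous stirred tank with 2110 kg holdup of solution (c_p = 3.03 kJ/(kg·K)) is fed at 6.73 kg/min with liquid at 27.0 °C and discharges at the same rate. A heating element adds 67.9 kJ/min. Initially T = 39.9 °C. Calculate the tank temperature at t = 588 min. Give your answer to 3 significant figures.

31.8 °C

First-law balance (no shaft work): M c_p dT/dt = ṁ c_p (T_in − T) + 67.9.
Rearrange: dT/dt = (T_ss − T)/τ with τ = M/ṁ = 313.52 min and T_ss = T_in + Q̇/(ṁ c_p) = 30.330 °C.
T approaches T_ss exponentially: T(t) = T_ss + (T₀ − T_ss) e^(−t/τ).
T(588) = 30.330 + (9.5702)·e^(−588/313.52) = 30.330 + (9.5702)·0.15328 = 31.797 °C.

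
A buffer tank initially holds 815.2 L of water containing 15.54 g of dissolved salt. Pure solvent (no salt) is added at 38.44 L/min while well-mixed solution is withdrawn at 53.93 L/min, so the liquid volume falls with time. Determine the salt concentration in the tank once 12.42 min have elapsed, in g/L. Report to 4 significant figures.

Let m(t) be the amount of salt. Volume: V(t) = V₀ + (Q_in − Q_out) t = 815.2 − 15.4900 t; V(12.42) = 622.814 L.
Solute balance: dm/dt = 0 − Q_out C = −Q_out m/V(t).
Separate: dm/m = −Q_out dt/V(t) ⇒ ln(m/m₀) = −(Q_out/(Q_in−Q_out)) ln(V/V₀).
m = m₀ (V₀/V)^(Q_out/(Q_in−Q_out)) = 15.54 × (815.2/622.814)^(-3.48160) = 6.08740 g.
C = m/V = 6.08740/622.814 = 0.00977403 g/L.

0.009774 g/L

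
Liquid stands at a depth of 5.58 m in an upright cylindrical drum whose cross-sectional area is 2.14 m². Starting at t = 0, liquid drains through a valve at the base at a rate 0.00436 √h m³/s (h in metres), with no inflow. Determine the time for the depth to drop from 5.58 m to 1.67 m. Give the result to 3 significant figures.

1050 s

Mass balance (ρ constant): A dh/dt = −0.00436 √h.
Separate and integrate: 2(√h − √h₀) = −(0.00436/A) t.
t = 2A(√h₀ − √h)/0.00436 = 2·2.14·(√5.58 − √1.67)/0.00436
  = 4.2800 × (2.3622 − 1.2923) / 0.00436 = 1050.3 s.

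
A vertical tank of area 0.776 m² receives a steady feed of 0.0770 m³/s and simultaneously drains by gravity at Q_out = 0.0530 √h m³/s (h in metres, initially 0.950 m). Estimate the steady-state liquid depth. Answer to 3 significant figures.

A dh/dt = Q_in − 0.0530 √h. Steady state requires inflow = outflow:
Q_in = 0.0530 √h_ss ⇒ √h_ss = 0.0770/0.0530 = 1.4528.
h_ss = 1.4528² = 2.1107 m. (Since h₀ = 0.950 m < h_ss, the level will rise toward this value.)

2.11 m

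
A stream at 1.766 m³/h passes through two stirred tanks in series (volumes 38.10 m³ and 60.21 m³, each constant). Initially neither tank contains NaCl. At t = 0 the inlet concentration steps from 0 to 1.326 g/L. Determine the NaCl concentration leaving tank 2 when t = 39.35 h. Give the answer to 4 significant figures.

Species balance on tank i: dCᵢ/dt = (Cᵢ₋₁ − Cᵢ)/τᵢ with τᵢ = Vᵢ/Q.
τ₁ = 38.10/1.766 = 21.5742 h; τ₂ = 60.21/1.766 = 34.0940 h.
Solving the cascade with C₁(0)=C₂(0)=0 gives C₂(t) = C_in[1 − (τ₁ e^(−t/τ₁) − τ₂ e^(−t/τ₂))/(τ₁ − τ₂)].
At t = 39.35: e^(−t/τ₁) = 0.161389, e^(−t/τ₂) = 0.315322.
C₂ = 1.326·[1 − (21.5742·0.161389 − 34.0940·0.315322)/(-12.5198)] = 1.326·0.419421 = 0.556152 g/L.

0.5562 g/L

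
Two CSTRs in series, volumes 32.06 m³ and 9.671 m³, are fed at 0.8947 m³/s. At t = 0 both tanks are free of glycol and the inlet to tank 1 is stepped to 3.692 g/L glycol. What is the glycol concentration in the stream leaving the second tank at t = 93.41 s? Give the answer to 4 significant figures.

3.302 g/L

Each tank obeys Vᵢ dCᵢ/dt = Q(Cᵢ₋₁ − Cᵢ), so τᵢ = Vᵢ/Q.
τ₁ = 32.06/0.8947 = 35.8332 s; τ₂ = 9.671/0.8947 = 10.8092 s.
Tank 1: C₁ = C_in(1 − e^(−t/τ₁)). Tank 2 (τ₁ ≠ τ₂): C₂ = C_in[1 − (τ₁ e^(−t/τ₁) − τ₂ e^(−t/τ₂))/(τ₁ − τ₂)].
At t = 93.41: e^(−t/τ₁) = 0.0737704, e^(−t/τ₂) = 0.000176586.
C₂ = 3.692·[1 − (35.8332·0.0737704 − 10.8092·0.000176586)/(25.0240)] = 3.692·0.894440 = 3.30227 g/L.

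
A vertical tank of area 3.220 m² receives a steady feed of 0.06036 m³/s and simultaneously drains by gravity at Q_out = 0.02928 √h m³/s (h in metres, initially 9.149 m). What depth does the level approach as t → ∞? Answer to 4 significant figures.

Level balance: A dh/dt = 0.06036 − 0.02928 √h. Setting dh/dt = 0:
Q_in = 0.02928 √h_ss ⇒ √h_ss = 0.06036/0.02928 = 2.06148.
h_ss = 2.06148² = 4.24968 m. (Since h₀ = 9.149 m > h_ss, the level will fall toward this value.)

4.250 m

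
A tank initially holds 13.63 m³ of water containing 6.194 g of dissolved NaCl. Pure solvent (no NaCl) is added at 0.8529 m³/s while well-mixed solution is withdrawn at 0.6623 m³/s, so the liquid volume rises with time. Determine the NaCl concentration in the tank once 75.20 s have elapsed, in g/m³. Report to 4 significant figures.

0.01824 g/m³

Let m(t) be the amount of NaCl. Volume: V(t) = V₀ + (Q_in − Q_out) t = 13.63 + 0.190600 t; V(75.20) = 27.9631 m³.
Solute balance: dm/dt = 0 − Q_out C = −Q_out m/V(t).
dm/m = −Q_out dt/(V₀ + 0.190600 t); integrating gives ln(m/m₀) = −(Q_out/(Q_in−Q_out)) ln(V/V₀).
m = m₀ (V₀/V)^(Q_out/(Q_in−Q_out)) = 6.194 × (13.63/27.9631)^(3.47482) = 0.509937 g.
C = m/V = 0.509937/27.9631 = 0.0182361 g/m³.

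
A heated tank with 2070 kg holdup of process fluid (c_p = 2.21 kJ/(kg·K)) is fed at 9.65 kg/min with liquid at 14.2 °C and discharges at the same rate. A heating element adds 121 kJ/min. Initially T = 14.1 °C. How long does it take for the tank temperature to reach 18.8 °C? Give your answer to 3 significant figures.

M c_p dT/dt = ṁ c_p (T_in − T) + Q̇.
τ = M/ṁ = 214.51 min; T_ss = T_in + Q̇/(ṁ c_p) = 19.874 °C.
T(t) = T_ss + (T₀ − T_ss) e^(−t/τ). Set T = 18.8:
e^(−t/τ) = (18.8 − 19.874)/(14.1 − 19.874) = 0.18596
t = −214.51 · ln(0.18596) = 360.85 min.

361 min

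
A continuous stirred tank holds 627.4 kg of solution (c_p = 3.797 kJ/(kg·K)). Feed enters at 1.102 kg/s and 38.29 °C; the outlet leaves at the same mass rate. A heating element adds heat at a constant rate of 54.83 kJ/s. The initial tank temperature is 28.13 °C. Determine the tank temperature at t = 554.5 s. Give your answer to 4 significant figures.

42.61 °C

First-law balance (no shaft work): M c_p dT/dt = ṁ c_p (T_in − T) + 54.83.
τ = M/ṁ = 569.328 s; T_ss = T_in + Q̇/(ṁ c_p) = 38.29 + 54.83/(1.102·3.797) = 51.3938 °C.
T approaches T_ss exponentially: T(t) = T_ss + (T₀ − T_ss) e^(−t/τ).
T(554.5) = 51.3938 + (-23.2638)·e^(−554.5/569.328) = 51.3938 + (-23.2638)·0.377587 = 42.6097 °C.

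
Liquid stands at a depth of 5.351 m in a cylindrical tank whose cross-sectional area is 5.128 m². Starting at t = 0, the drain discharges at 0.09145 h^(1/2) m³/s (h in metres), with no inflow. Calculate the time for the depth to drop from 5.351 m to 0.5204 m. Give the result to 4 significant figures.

178.5 s

With no inflow, A dh/dt = −0.09145 √h.
This is separable: 2 d(√h)/dt = −0.09145/A, so √h = √h₀ − (0.09145/(2A)) t.
t = 2A(√h₀ − √h)/0.09145 = 2·5.128·(√5.351 − √0.5204)/0.09145
  = 10.2560 × (2.31322 − 0.721388) / 0.09145 = 178.522 s.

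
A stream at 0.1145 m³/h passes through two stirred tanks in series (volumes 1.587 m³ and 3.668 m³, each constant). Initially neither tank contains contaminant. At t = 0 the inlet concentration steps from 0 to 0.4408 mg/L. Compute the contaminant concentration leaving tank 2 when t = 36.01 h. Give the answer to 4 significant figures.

Species balance on tank i: dCᵢ/dt = (Cᵢ₋₁ − Cᵢ)/τᵢ with τᵢ = Vᵢ/Q.
τ₁ = 1.587/0.1145 = 13.8603 h; τ₂ = 3.668/0.1145 = 32.0349 h.
Solving the cascade with C₁(0)=C₂(0)=0 gives C₂(t) = C_in[1 − (τ₁ e^(−t/τ₁) − τ₂ e^(−t/τ₂))/(τ₁ − τ₂)].
At t = 36.01: e^(−t/τ₁) = 0.0744167, e^(−t/τ₂) = 0.324950.
C₂ = 0.4408·[1 − (13.8603·0.0744167 − 32.0349·0.324950)/(-18.1747)] = 0.4408·0.483991 = 0.213343 mg/L.

0.2133 mg/L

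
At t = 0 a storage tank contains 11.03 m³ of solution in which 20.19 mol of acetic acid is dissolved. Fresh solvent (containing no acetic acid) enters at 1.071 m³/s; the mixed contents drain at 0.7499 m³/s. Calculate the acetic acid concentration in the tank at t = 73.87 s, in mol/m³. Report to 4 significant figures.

0.03984 mol/m³

Let m(t) be the amount of acetic acid. Volume: V(t) = V₀ + (Q_in − Q_out) t = 11.03 + 0.321100 t; V(73.87) = 34.7497 m³.
No acetic acid enters, so dm/dt = −Q_out · (m/V).
dm/m = −Q_out dt/(V₀ + 0.321100 t); integrating gives ln(m/m₀) = −(Q_out/(Q_in−Q_out)) ln(V/V₀).
m = m₀ (V₀/V)^(Q_out/(Q_in−Q_out)) = 20.19 × (11.03/34.7497)^(2.33541) = 1.38429 mol.
C = m/V = 1.38429/34.7497 = 0.0398360 mol/m³.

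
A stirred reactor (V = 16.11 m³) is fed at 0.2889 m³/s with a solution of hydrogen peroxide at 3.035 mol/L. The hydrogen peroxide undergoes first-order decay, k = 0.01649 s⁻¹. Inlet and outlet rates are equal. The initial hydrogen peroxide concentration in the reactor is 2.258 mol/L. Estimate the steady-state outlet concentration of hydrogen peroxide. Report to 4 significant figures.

1.581 mol/L

V dC/dt = Q(C_in − C) − k V C.
Steady state (dC/dt = 0): C_ss = Q C_in/(Q + kV) = C_in/(1 + kV/Q).
C_ss = 0.2889·3.035/(0.2889 + 0.01649·16.11) = 0.876811/0.554554 = 1.58111 mol/L.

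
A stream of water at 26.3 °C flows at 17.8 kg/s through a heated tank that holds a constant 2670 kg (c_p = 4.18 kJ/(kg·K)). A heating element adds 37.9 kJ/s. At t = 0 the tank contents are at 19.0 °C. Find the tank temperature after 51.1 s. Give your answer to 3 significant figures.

Heat balance on the well-mixed liquid: M c_p dT/dt = ṁ c_p (T_in − T) + 37.9.
Rearrange: dT/dt = (T_ss − T)/τ with τ = M/ṁ = 150.00 s and T_ss = T_in + Q̇/(ṁ c_p) = 26.809 °C.
T approaches T_ss exponentially: T(t) = T_ss + (T₀ − T_ss) e^(−t/τ).
T(51.1) = 26.809 + (-7.8094)·e^(−51.1/150.00) = 26.809 + (-7.8094)·0.71130 = 21.255 °C.

21.3 °C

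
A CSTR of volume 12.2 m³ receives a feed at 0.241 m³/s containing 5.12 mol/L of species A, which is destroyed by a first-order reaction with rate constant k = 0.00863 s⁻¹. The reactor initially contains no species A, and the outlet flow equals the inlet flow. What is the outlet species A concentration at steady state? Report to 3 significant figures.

Species balance: V dC/dt = Q C_in − Q C − k V C.
Steady state (dC/dt = 0): C_ss = Q C_in/(Q + kV) = C_in/(1 + kV/Q).
C_ss = 0.241·5.12/(0.241 + 0.00863·12.2) = 1.2339/0.34629 = 3.5633 mol/L.

3.56 mol/L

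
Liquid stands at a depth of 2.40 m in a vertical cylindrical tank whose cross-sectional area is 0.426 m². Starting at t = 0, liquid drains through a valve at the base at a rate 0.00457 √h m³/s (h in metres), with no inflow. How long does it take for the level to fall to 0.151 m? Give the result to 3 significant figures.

216 s

Unsteady balance on liquid volume: A dh/dt = −0.00457 √h.
This is separable: 2 d(√h)/dt = −0.00457/A, so √h = √h₀ − (0.00457/(2A)) t.
t = 2A(√h₀ − √h)/0.00457 = 2·0.426·(√2.40 − √0.151)/0.00457
  = 0.85200 × (1.5492 − 0.38859) / 0.00457 = 216.38 s.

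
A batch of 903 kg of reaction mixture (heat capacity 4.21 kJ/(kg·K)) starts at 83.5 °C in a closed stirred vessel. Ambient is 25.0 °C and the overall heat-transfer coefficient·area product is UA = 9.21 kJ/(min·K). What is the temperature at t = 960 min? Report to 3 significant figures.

30.7 °C

M c_p dT/dt = −UA(T − T_amb).
dT/dt = (T_ss − T)/τ with T_ss = T_amb = 25.000 °C, τ = M c_p/UA = 903·4.21/9.21 = 412.77 min.
Integrating: T(t) = T_ss + (T₀ − T_ss) e^(−t/τ).
T(960) = 25.000 + (58.500)·0.097711 = 30.716 °C.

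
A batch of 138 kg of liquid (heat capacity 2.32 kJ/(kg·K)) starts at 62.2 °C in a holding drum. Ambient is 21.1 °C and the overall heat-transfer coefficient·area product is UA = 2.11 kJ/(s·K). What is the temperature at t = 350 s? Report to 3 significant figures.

25.2 °C

Energy balance: M c_p dT/dt = −UA(T − T_amb).
dT/dt = (T_ss − T)/τ with T_ss = T_amb = 21.100 °C, τ = M c_p/UA = 138·2.32/2.11 = 151.73 s.
This is linear first-order; T(t) = T_ss + (T₀ − T_ss) e^(−t/τ).
T(350) = 21.100 + (41.100)·0.099593 = 25.193 °C.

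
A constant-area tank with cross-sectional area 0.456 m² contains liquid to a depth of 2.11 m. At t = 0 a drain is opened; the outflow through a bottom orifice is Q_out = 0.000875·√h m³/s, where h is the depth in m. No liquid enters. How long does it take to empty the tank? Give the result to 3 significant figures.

1510 s

Unsteady balance on liquid volume: A dh/dt = −0.000875 √h.
Separate and integrate: 2(√h − √h₀) = −(0.000875/A) t.
Tank is empty when √h = 0: t_empty = 2A√h₀/0.000875.
t_empty = 2·0.456·√2.11/0.000875 = 0.91200·1.4526/0.000875 = 1514.0 s.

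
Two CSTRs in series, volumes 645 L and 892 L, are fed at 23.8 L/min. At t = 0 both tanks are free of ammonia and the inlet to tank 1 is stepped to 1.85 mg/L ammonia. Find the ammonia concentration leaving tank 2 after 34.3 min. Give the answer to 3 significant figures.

0.537 mg/L

Each tank obeys Vᵢ dCᵢ/dt = Q(Cᵢ₋₁ − Cᵢ), so τᵢ = Vᵢ/Q.
τ₁ = 645/23.8 = 27.101 min; τ₂ = 892/23.8 = 37.479 min.
Solving the cascade with C₁(0)=C₂(0)=0 gives C₂(t) = C_in[1 − (τ₁ e^(−t/τ₁) − τ₂ e^(−t/τ₂))/(τ₁ − τ₂)].
At t = 34.3: e^(−t/τ₁) = 0.28206, e^(−t/τ₂) = 0.40044.
C₂ = 1.85·[1 − (27.101·0.28206 − 37.479·0.40044)/(-10.378)] = 1.85·0.29041 = 0.53725 mg/L.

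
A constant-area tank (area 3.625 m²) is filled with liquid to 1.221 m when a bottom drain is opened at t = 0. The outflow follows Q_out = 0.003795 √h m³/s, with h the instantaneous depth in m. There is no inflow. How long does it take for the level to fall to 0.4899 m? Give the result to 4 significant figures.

773.8 s

With no inflow, A dh/dt = −0.003795 √h.
This is separable: 2 d(√h)/dt = −0.003795/A, so √h = √h₀ − (0.003795/(2A)) t.
t = 2A(√h₀ − √h)/0.003795 = 2·3.625·(√1.221 − √0.4899)/0.003795
  = 7.25000 × (1.10499 − 0.699929) / 0.003795 = 773.830 s.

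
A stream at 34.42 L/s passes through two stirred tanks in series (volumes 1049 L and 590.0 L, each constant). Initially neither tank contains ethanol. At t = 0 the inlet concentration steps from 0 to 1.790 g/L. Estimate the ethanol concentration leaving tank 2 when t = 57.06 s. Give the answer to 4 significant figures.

1.243 g/L

Species balance on tank i: dCᵢ/dt = (Cᵢ₋₁ − Cᵢ)/τᵢ with τᵢ = Vᵢ/Q.
τ₁ = 1049/34.42 = 30.4765 s; τ₂ = 590.0/34.42 = 17.1412 s.
Tank 1: C₁ = C_in(1 − e^(−t/τ₁)). Tank 2 (τ₁ ≠ τ₂): C₂ = C_in[1 − (τ₁ e^(−t/τ₁) − τ₂ e^(−t/τ₂))/(τ₁ − τ₂)].
At t = 57.06: e^(−t/τ₁) = 0.153775, e^(−t/τ₂) = 0.0358353.
C₂ = 1.790·[1 − (30.4765·0.153775 − 17.1412·0.0358353)/(13.3353)] = 1.790·0.694625 = 1.24338 g/L.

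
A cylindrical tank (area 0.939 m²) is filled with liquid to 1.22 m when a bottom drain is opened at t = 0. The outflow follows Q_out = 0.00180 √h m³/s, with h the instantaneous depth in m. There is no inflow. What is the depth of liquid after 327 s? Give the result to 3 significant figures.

A dh/dt = −Q_out = −0.00180 √h.
∫ h^(−1/2) dh = −(0.00180/A) ∫ dt, giving 2√h = 2√h₀ − (0.00180/A) t.
√h = √1.22 − 0.00180·327/(2·0.939) = 1.1045 − 0.31342 = 0.79112.
h = 0.79112² = 0.62587 m.

0.626 m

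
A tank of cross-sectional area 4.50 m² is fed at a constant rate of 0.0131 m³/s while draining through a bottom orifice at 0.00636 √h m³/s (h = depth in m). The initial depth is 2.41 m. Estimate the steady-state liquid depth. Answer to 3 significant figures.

4.24 m

Level balance: A dh/dt = 0.0131 − 0.00636 √h. Setting dh/dt = 0:
Q_in = 0.00636 √h_ss ⇒ √h_ss = 0.0131/0.00636 = 2.0597.
h_ss = 2.0597² = 4.2426 m. (Since h₀ = 2.41 m < h_ss, the level will rise toward this value.)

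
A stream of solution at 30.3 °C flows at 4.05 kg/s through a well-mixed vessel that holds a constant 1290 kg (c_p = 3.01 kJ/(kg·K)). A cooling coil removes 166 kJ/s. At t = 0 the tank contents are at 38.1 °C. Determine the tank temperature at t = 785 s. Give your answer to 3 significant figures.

18.5 °C

Energy balance: M c_p dT/dt = ṁ c_p (T_in − T) − 166.
τ = M/ṁ = 318.52 s; T_ss = T_in − Q̇/(ṁ c_p) = 30.3 − 166/(4.05·3.01) = 16.683 °C.
Integrating: T(t) = T_ss + (T₀ − T_ss) e^(−t/τ).
T(785) = 16.683 + (21.417)·e^(−785/318.52) = 16.683 + (21.417)·0.085048 = 18.504 °C.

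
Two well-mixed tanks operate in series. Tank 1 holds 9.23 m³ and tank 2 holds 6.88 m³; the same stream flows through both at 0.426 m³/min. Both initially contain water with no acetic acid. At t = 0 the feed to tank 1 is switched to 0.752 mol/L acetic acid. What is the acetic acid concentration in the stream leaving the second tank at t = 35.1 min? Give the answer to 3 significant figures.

Time constants: τᵢ = Vᵢ/Q for each well-mixed tank.
τ₁ = 9.23/0.426 = 21.667 min; τ₂ = 6.88/0.426 = 16.150 min.
Tank 1: C₁ = C_in(1 − e^(−t/τ₁)). Tank 2 (τ₁ ≠ τ₂): C₂ = C_in[1 − (τ₁ e^(−t/τ₁) − τ₂ e^(−t/τ₂))/(τ₁ − τ₂)].
At t = 35.1: e^(−t/τ₁) = 0.19790, e^(−t/τ₂) = 0.11380.
C₂ = 0.752·[1 − (21.667·0.19790 − 16.150·0.11380)/(5.5164)] = 0.752·0.55588 = 0.41802 mol/L.

0.418 mol/L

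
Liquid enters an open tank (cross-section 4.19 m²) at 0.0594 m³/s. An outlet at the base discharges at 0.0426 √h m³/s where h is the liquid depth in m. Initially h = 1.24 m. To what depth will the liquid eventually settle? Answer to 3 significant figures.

A dh/dt = Q_in − 0.0426 √h. Steady state requires inflow = outflow:
Q_in = 0.0426 √h_ss ⇒ √h_ss = 0.0594/0.0426 = 1.3944.
h_ss = 1.3944² = 1.9443 m. (Since h₀ = 1.24 m < h_ss, the level will rise toward this value.)

1.94 m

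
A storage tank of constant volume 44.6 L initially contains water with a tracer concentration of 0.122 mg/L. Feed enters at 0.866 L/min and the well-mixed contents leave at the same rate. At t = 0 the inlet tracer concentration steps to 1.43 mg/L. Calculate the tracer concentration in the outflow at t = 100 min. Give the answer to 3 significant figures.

Mass balance on the solute (V constant): V dC/dt = Q(C_in − C).
Rewrite as dC/dt + C/τ = C_in/τ, τ = V/Q = 51.501 min.
Integrating: C(t) = C_in + (C₀ − C_in) e^(−t/τ).
C(100) = 1.43 + (0.122 − 1.43)·e^(−100/51.501) = 1.43 + (-1.3080)·0.14346 = 1.2424 mg/L.

1.24 mg/L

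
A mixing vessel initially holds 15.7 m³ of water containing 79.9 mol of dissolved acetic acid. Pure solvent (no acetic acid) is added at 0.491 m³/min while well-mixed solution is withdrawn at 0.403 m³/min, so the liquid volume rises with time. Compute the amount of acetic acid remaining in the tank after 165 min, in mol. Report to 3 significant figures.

Let m(t) be the amount of acetic acid. Volume: V(t) = V₀ + (Q_in − Q_out) t = 15.7 + 0.088000 t; V(165) = 30.220 m³.
Solute balance: dm/dt = 0 − Q_out C = −Q_out m/V(t).
Separate: dm/m = −Q_out dt/V(t) ⇒ ln(m/m₀) = −(Q_out/(Q_in−Q_out)) ln(V/V₀).
m = m₀ (V₀/V)^(Q_out/(Q_in−Q_out)) = 79.9 × (15.7/30.220)^(4.5795) = 3.9824 mol.

3.98 mol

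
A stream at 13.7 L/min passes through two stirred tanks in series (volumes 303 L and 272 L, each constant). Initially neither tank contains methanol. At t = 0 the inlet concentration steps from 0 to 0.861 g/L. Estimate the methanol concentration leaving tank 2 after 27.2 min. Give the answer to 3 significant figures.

0.320 g/L

Species balance on tank i: dCᵢ/dt = (Cᵢ₋₁ − Cᵢ)/τᵢ with τᵢ = Vᵢ/Q.
τ₁ = 303/13.7 = 22.117 min; τ₂ = 272/13.7 = 19.854 min.
Tank 1: C₁ = C_in(1 − e^(−t/τ₁)). Tank 2 (τ₁ ≠ τ₂): C₂ = C_in[1 − (τ₁ e^(−t/τ₁) − τ₂ e^(−t/τ₂))/(τ₁ − τ₂)].
At t = 27.2: e^(−t/τ₁) = 0.29234, e^(−t/τ₂) = 0.25411.
C₂ = 0.861·[1 − (22.117·0.29234 − 19.854·0.25411)/(2.2628)] = 0.861·0.37219 = 0.32045 g/L.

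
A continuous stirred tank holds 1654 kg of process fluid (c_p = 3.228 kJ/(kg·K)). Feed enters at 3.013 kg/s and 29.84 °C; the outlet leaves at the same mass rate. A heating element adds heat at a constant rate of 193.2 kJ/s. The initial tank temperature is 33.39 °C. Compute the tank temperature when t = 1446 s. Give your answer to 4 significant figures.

48.53 °C

M c_p dT/dt = ṁ c_p (T_in − T) + Q̇.
Rearrange: dT/dt = (T_ss − T)/τ with τ = M/ṁ = 548.955 s and T_ss = T_in + Q̇/(ṁ c_p) = 49.7044 °C.
T approaches T_ss exponentially: T(t) = T_ss + (T₀ − T_ss) e^(−t/τ).
T(1446) = 49.7044 + (-16.3144)·e^(−1446/548.955) = 49.7044 + (-16.3144)·0.0717837 = 48.5333 °C.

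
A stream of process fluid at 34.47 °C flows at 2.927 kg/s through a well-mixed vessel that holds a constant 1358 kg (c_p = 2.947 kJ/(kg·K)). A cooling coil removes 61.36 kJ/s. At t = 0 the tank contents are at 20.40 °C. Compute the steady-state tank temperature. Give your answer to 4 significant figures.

Heat balance on the well-mixed liquid: M c_p dT/dt = ṁ c_p (T_in − T) − 61.36.
At steady state dT/dt = 0 ⇒ T_ss = T_in − Q̇/(ṁ c_p) = 34.47 − 61.36/(2.927·2.947) = 27.3565 °C.

27.36 °C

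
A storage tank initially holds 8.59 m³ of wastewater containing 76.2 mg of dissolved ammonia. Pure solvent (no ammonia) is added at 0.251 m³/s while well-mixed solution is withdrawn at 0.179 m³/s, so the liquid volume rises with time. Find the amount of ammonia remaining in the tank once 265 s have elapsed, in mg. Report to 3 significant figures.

Total volume: dV/dt = Q_in − Q_out = 0.072000 m³/s, so V(t) = 8.59 + 0.072000 t and V(265) = 27.670 m³.
No ammonia enters, so dm/dt = −Q_out · (m/V).
dm/m = −Q_out dt/(V₀ + 0.072000 t); integrating gives ln(m/m₀) = −(Q_out/(Q_in−Q_out)) ln(V/V₀).
m = m₀ (V₀/V)^(Q_out/(Q_in−Q_out)) = 76.2 × (8.59/27.670)^(2.4861) = 4.1588 mg.

4.16 mg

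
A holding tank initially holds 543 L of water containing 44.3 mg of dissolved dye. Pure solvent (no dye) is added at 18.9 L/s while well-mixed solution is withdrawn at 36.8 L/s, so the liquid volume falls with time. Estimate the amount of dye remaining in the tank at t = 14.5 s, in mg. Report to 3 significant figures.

11.6 mg

Total volume: dV/dt = Q_in − Q_out = -17.900 L/s, so V(t) = 543 − 17.900 t and V(14.5) = 283.45 L.
Solute balance: dm/dt = 0 − Q_out C = −Q_out m/V(t).
dm/m = −Q_out dt/(V₀ − 17.900 t); integrating gives ln(m/m₀) = −(Q_out/(Q_in−Q_out)) ln(V/V₀).
m = m₀ (V₀/V)^(Q_out/(Q_in−Q_out)) = 44.3 × (543/283.45)^(-2.0559) = 11.641 mg.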